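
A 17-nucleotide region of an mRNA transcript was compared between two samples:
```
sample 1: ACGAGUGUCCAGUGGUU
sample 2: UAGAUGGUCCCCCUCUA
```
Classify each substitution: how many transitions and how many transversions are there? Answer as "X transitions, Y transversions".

Mismatches (1-based):
site 1: A→U (purine→pyrimidine, transversion)
site 2: C→A (pyrimidine→purine, transversion)
site 5: G→U (purine→pyrimidine, transversion)
site 6: U→G (pyrimidine→purine, transversion)
site 11: A→C (purine→pyrimidine, transversion)
site 12: G→C (purine→pyrimidine, transversion)
site 13: U→C (pyrimidine→pyrimidine, transition)
site 14: G→U (purine→pyrimidine, transversion)
site 15: G→C (purine→pyrimidine, transversion)
site 17: U→A (pyrimidine→purine, transversion)

1 transition, 9 transversions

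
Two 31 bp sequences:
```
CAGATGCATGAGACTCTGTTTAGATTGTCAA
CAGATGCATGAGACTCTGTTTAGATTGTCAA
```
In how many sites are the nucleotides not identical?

No positions differ; the sequences are identical.

0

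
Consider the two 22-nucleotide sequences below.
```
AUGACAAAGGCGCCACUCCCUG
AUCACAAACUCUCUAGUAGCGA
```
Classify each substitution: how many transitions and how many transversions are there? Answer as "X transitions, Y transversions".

Mismatches (1-based):
base 3: G→C (purine→pyrimidine, transversion)
base 9: G→C (purine→pyrimidine, transversion)
base 10: G→U (purine→pyrimidine, transversion)
base 12: G→U (purine→pyrimidine, transversion)
base 14: C→U (pyrimidine→pyrimidine, transition)
base 16: C→G (pyrimidine→purine, transversion)
base 18: C→A (pyrimidine→purine, transversion)
base 19: C→G (pyrimidine→purine, transversion)
base 21: U→G (pyrimidine→purine, transversion)
base 22: G→A (purine→purine, transition)

2 transitions, 8 transversions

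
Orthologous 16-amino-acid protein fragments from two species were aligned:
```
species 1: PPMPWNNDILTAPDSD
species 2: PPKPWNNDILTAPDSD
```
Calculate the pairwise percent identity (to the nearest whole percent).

94%

1 position differs (3), so 15 of 16 match: 15/16 = 93.75%.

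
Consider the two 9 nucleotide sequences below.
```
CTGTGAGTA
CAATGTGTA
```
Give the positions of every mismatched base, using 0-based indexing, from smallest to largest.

1, 2, 5

Scanning 0-based: 1: T/A; 2: G/A; 5: A/T.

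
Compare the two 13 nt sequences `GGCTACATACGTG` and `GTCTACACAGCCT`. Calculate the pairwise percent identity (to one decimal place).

53.8%

6 positions differ (2, 8, 10, 11, 12, 13), so 7 of 13 match: 7/13 = 53.85%.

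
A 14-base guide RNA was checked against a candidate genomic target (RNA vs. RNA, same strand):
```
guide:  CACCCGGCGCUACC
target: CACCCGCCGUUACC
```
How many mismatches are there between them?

Mismatches (1-based): position 7: G→C; position 10: C→U.

2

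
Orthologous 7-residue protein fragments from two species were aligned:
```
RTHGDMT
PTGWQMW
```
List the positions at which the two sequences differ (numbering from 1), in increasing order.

1, 3, 4, 5, 7

Differences at position 1 (R→P), position 3 (H→G), position 4 (G→W), position 5 (D→Q), position 7 (T→W).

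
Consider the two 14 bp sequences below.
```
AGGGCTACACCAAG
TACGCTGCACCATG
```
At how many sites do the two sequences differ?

5

The sequences differ at sites 1, 2, 3, 7, 13 (1-based) — 5 in total.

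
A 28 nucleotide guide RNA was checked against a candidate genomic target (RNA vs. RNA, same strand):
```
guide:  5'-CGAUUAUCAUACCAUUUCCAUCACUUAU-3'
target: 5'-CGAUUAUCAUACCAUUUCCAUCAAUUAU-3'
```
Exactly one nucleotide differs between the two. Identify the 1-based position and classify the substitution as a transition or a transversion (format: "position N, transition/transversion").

Position 24 changes C→A. C is a pyrimidine and A is a purine, so this is a transversion.

position 24, transversion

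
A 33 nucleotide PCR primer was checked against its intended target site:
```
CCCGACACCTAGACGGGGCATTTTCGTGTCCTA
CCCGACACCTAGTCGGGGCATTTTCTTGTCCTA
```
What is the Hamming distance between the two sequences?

Mismatches (1-based): position 13: A→T; position 26: G→T.

2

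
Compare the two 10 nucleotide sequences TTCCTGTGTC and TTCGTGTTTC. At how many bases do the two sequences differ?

2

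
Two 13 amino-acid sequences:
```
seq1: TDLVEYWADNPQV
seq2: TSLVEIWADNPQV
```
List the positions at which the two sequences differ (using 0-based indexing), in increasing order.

Differences at position 1 (D→S), position 5 (Y→I).

1, 5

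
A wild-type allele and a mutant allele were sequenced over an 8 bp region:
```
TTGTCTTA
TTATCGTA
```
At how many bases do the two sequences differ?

2

Mismatches (1-based): base 3: G→A; base 6: T→G.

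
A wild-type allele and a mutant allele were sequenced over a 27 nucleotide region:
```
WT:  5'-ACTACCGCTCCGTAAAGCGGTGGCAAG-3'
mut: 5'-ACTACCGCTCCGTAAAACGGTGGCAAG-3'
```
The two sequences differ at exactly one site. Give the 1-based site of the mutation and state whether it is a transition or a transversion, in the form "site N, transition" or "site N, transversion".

Site 17 changes G→A. G is a purine and A is a purine, so this is a transition.

site 17, transition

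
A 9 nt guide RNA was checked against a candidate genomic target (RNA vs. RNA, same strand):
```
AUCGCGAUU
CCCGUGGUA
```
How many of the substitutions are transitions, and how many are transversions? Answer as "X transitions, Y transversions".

3 transitions, 2 transversions

Mismatches (1-based):
site 1: A→C (purine→pyrimidine, transversion)
site 2: U→C (pyrimidine→pyrimidine, transition)
site 5: C→U (pyrimidine→pyrimidine, transition)
site 7: A→G (purine→purine, transition)
site 9: U→A (pyrimidine→purine, transversion)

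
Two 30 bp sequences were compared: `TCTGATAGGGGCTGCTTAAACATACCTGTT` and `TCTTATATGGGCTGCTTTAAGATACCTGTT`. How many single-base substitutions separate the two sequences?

4

The sequences differ at bases 4, 8, 18, 21 (1-based) — 4 in total.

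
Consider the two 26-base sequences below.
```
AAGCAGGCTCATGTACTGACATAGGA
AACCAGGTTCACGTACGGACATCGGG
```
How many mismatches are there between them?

6

Mismatches (1-based): site 3: G→C; site 8: C→T; site 12: T→C; site 17: T→G; site 23: A→C; site 26: A→G.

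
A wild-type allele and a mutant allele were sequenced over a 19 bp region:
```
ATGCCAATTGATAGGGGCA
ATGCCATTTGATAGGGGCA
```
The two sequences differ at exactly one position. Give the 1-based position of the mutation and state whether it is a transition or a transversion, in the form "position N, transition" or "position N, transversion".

Position 7 changes A→T. A is a purine and T is a pyrimidine, so this is a transversion.

position 7, transversion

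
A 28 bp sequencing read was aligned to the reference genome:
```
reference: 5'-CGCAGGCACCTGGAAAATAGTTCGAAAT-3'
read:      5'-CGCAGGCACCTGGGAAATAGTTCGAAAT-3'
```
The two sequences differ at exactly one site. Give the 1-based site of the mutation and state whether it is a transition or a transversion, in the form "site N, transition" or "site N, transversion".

Site 14 changes A→G. A is a purine and G is a purine, so this is a transition.

site 14, transition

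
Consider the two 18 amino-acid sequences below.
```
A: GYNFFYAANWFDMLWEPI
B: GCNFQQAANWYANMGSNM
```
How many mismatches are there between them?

Comparing position by position, 11 residues differ: 2 (Y/C), 5 (F/Q), 6 (Y/Q), 11 (F/Y), 12 (D/A), 13 (M/N), 14 (L/M), 15 (W/G), 16 (E/S), 17 (P/N), 18 (I/M).

11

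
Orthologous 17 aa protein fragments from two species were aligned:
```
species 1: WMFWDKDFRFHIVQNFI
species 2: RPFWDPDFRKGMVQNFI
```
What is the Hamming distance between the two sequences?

6

The sequences differ at residues 1, 2, 6, 10, 11, 12 (1-based) — 6 in total.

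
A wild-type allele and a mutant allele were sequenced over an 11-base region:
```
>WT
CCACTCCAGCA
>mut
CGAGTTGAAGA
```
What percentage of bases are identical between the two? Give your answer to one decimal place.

6 positions differ (2, 4, 6, 7, 9, 10), so 5 of 11 match: 5/11 = 45.45%.

45.5%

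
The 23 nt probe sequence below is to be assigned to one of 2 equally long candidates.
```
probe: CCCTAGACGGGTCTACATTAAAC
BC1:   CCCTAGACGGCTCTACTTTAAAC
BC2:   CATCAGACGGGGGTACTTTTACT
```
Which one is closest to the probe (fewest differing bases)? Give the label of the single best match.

Hamming distances to probe — BC1: 2; BC2: 9.
Smallest is BC1 with 2 mismatches.

BC1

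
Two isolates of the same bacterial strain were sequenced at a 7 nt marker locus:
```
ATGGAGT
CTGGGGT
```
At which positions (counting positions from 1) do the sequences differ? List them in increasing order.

Differences at position 1 (A→C), position 5 (A→G).

1, 5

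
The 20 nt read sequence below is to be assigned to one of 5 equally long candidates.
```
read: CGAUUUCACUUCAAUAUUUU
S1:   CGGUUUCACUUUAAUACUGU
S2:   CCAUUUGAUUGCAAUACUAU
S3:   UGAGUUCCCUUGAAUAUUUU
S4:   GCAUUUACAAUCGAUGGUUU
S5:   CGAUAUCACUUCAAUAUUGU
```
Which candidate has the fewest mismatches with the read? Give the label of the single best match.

S5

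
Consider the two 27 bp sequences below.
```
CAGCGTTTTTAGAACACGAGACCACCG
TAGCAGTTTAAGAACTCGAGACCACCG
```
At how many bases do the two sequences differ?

5

The sequences differ at bases 1, 5, 6, 10, 16 (1-based) — 5 in total.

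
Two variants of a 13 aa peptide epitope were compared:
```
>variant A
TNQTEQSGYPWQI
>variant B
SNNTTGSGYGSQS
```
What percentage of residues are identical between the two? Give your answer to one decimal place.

Mismatches at positions 1, 3, 5, 6, 10, 11, 13 (1-based): 7 of 13.
Identical positions: 6/13 = 46.15% → 46.2%.

46.2%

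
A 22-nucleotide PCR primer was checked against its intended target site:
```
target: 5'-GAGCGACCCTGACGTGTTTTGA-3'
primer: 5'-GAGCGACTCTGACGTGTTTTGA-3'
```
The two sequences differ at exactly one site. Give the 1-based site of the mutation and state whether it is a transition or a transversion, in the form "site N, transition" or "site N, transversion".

site 8, transition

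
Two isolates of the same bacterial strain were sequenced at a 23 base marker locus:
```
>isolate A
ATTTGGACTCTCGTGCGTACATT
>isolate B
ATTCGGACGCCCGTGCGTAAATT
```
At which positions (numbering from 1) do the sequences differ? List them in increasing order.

4, 9, 11, 20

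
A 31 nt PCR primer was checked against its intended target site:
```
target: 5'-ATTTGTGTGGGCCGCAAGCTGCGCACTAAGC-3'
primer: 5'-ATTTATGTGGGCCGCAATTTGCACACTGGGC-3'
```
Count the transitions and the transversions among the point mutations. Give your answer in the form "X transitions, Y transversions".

Transitions (purine↔purine or pyrimidine↔pyrimidine): 5 G→A, 19 C→T, 23 G→A, 28 A→G, 29 A→G.
Transversions (purine↔pyrimidine): 18 G→T.

5 transitions, 1 transversion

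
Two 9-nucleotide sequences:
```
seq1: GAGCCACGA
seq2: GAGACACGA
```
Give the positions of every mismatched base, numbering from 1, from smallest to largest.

4

Differences at position 4 (C→A).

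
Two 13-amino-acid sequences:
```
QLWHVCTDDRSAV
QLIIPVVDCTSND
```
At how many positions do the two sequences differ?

9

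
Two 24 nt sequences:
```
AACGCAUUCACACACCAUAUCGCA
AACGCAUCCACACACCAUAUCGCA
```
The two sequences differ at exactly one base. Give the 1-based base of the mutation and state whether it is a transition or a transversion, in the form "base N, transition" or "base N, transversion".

base 8, transition

The sequences differ only at base 8: U→C (pyrimidine→pyrimidine), a transition.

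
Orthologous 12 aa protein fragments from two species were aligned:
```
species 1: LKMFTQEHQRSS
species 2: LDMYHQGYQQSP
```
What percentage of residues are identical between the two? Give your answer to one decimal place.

41.7%

7 positions differ (2, 4, 5, 7, 8, 10, 12), so 5 of 12 match: 5/12 = 41.67%.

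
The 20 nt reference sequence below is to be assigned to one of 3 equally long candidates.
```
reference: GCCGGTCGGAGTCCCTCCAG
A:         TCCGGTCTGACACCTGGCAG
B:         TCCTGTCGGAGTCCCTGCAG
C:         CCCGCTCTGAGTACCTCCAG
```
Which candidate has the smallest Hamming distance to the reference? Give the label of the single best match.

B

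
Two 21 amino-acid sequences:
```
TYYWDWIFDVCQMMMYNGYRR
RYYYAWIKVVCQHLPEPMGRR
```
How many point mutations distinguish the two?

12

Comparing position by position, 12 positions differ: 1 (T/R), 4 (W/Y), 5 (D/A), 8 (F/K), 9 (D/V), 13 (M/H), 14 (M/L), 15 (M/P), 16 (Y/E), 17 (N/P), 18 (G/M), 19 (Y/G).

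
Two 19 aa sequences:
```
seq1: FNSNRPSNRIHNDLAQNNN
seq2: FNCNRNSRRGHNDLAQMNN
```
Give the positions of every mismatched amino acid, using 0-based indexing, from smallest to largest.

2, 5, 7, 9, 16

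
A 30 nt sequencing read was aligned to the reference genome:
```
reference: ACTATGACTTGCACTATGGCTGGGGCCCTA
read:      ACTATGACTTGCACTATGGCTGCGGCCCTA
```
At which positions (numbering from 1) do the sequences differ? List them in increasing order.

Differences at position 23 (G→C).

23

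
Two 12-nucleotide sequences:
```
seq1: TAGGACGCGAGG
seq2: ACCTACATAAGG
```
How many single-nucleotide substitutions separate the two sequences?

7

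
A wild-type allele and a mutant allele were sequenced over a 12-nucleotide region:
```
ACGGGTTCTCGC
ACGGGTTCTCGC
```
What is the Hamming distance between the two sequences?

0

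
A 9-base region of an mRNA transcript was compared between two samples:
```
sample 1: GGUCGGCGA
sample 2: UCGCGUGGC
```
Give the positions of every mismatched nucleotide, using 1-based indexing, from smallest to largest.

1, 2, 3, 6, 7, 9

Differences at position 1 (G→U), position 2 (G→C), position 3 (U→G), position 6 (G→U), position 7 (C→G), position 9 (A→C).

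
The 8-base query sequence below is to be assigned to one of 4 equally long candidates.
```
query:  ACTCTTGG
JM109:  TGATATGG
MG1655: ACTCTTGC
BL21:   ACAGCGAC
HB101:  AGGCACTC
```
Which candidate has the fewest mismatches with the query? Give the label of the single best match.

MG1655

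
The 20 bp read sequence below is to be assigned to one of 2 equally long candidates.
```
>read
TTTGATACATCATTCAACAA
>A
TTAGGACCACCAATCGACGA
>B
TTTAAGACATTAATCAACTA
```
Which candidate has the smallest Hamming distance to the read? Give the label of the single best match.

B

Hamming distances to read — A: 8; B: 5.
Smallest is B with 5 mismatches.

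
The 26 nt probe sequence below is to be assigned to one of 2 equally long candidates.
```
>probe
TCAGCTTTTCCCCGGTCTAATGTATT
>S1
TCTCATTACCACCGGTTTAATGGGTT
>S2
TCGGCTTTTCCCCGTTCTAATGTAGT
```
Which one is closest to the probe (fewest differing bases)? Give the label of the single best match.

S2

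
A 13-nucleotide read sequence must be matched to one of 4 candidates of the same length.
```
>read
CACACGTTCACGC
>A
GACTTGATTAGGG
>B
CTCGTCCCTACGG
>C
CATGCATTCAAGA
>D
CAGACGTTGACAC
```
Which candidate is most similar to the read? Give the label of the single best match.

D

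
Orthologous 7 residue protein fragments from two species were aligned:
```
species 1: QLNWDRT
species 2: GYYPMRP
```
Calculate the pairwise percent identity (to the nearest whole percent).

Mismatches at positions 1, 2, 3, 4, 5, 7 (1-based): 6 of 7.
Identical positions: 1/7 = 14.29% → 14%.

14%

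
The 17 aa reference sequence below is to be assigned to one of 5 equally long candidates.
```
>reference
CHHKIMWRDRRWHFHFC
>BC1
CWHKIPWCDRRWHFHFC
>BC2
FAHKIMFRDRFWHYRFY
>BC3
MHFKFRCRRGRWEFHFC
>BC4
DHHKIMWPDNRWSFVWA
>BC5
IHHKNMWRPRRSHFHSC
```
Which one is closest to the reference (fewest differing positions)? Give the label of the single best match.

Hamming distances to reference — BC1: 3; BC2: 7; BC3: 8; BC4: 7; BC5: 5.
Smallest is BC1 with 3 mismatches.

BC1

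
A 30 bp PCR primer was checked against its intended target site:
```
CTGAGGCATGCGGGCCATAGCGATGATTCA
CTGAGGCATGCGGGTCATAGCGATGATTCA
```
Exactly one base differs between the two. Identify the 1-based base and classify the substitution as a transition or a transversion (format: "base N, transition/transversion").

base 15, transition

Base 15 changes C→T. C is a pyrimidine and T is a pyrimidine, so this is a transition.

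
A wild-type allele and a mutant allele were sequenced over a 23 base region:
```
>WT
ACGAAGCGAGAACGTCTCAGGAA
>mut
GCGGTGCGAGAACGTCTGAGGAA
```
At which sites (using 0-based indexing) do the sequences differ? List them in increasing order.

Differences at site 0 (A→G), site 3 (A→G), site 4 (A→T), site 17 (C→G).

0, 3, 4, 17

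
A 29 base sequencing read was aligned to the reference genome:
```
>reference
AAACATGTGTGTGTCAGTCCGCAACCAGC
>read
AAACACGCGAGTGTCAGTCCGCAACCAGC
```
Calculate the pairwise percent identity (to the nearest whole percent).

90%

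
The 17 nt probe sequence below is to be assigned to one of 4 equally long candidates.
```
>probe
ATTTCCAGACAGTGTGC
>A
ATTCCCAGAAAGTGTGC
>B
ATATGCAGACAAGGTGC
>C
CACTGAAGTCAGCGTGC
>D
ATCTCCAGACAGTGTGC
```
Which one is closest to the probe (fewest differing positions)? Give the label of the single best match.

A differs at 2 positions; B differs at 4 positions; C differs at 7 positions; D differs at 1 position. The closest is D.

D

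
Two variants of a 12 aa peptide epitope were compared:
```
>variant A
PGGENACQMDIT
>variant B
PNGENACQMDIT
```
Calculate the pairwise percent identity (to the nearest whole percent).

Mismatch at position 2 (1-based): 1 of 12.
Identical positions: 11/12 = 91.67% → 92%.

92%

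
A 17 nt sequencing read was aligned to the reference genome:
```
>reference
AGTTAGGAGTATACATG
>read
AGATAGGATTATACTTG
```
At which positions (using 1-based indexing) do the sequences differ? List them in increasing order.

3, 9, 15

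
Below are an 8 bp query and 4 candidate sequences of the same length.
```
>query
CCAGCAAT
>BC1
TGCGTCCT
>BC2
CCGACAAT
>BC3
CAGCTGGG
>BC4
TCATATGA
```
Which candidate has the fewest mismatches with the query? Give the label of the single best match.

Hamming distances to query — BC1: 6; BC2: 2; BC3: 7; BC4: 6.
Smallest is BC2 with 2 mismatches.

BC2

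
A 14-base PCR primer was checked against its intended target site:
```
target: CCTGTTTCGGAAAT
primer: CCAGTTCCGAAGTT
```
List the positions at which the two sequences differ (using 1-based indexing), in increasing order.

Scanning 1-based: 3: T/A; 7: T/C; 10: G/A; 12: A/G; 13: A/T.

3, 7, 10, 12, 13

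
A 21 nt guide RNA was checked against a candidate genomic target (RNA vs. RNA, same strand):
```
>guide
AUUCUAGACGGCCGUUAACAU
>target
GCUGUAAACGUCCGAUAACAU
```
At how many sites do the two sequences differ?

6

The sequences differ at sites 1, 2, 4, 7, 11, 15 (1-based) — 6 in total.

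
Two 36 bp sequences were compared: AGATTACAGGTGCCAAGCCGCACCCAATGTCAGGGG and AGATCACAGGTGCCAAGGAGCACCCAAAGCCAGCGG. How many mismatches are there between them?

Mismatches (1-based): site 5: T→C; site 18: C→G; site 19: C→A; site 28: T→A; site 30: T→C; site 34: G→C.

6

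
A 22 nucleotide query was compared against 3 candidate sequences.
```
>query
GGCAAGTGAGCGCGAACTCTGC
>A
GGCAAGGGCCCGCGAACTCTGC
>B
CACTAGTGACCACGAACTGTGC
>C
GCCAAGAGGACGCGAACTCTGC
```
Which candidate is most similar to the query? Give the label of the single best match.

A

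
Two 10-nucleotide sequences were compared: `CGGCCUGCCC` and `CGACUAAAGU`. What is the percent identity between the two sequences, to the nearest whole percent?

30%

7 positions differ (3, 5, 6, 7, 8, 9, 10), so 3 of 10 match: 3/10 = 30%.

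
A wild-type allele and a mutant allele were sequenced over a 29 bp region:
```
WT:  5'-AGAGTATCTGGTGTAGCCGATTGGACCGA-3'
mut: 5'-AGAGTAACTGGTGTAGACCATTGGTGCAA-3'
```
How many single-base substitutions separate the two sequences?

6

Comparing position by position, 6 positions differ: 7 (T/A), 17 (C/A), 19 (G/C), 25 (A/T), 26 (C/G), 28 (G/A).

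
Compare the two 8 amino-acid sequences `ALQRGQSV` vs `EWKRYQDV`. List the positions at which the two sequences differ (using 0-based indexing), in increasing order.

0, 1, 2, 4, 6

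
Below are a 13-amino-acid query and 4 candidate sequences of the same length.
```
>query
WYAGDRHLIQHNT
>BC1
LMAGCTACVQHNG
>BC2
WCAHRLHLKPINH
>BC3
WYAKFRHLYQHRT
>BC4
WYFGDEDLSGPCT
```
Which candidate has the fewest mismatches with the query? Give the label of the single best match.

BC3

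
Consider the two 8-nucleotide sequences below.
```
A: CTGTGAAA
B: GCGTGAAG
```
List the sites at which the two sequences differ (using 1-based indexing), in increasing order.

1, 2, 8

Differences at site 1 (C→G), site 2 (T→C), site 8 (A→G).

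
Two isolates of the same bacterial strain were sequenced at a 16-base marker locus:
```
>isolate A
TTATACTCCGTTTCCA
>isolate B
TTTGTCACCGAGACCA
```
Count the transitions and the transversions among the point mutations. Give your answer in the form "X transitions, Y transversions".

Transitions (purine↔purine or pyrimidine↔pyrimidine): none.
Transversions (purine↔pyrimidine): 3 A→T, 4 T→G, 5 A→T, 7 T→A, 11 T→A, 12 T→G, 13 T→A.

0 transitions, 7 transversions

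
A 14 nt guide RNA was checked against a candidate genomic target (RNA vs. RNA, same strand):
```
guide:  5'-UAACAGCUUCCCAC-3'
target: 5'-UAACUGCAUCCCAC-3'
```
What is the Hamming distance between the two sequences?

Mismatches (1-based): position 5: A→U; position 8: U→A.

2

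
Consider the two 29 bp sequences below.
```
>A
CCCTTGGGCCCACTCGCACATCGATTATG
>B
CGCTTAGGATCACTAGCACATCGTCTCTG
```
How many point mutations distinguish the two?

The sequences differ at bases 2, 6, 9, 10, 15, 24, 25, 27 (1-based) — 8 in total.

8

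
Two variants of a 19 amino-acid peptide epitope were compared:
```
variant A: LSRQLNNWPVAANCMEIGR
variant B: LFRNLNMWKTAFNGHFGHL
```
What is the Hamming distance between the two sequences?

12

Comparing position by position, 12 residues differ: 2 (S/F), 4 (Q/N), 7 (N/M), 9 (P/K), 10 (V/T), 12 (A/F), 14 (C/G), 15 (M/H), 16 (E/F), 17 (I/G), 18 (G/H), 19 (R/L).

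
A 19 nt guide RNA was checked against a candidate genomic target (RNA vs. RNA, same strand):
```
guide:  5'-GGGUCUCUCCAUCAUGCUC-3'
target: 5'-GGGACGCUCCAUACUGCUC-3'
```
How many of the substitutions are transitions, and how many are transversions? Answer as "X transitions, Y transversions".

Mismatches (1-based):
base 4: U→A (pyrimidine→purine, transversion)
base 6: U→G (pyrimidine→purine, transversion)
base 13: C→A (pyrimidine→purine, transversion)
base 14: A→C (purine→pyrimidine, transversion)

0 transitions, 4 transversions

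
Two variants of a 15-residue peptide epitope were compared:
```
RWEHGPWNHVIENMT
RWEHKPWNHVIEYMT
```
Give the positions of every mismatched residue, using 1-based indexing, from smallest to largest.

Scanning 1-based: 5: G/K; 13: N/Y.

5, 13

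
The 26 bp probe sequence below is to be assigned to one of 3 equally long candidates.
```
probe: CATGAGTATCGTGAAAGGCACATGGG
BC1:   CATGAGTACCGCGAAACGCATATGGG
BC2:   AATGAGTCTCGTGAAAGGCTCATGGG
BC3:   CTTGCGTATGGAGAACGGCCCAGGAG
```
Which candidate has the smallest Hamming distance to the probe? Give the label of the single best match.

BC2

BC1 differs at 4 bases; BC2 differs at 3 bases; BC3 differs at 8 bases. The closest is BC2.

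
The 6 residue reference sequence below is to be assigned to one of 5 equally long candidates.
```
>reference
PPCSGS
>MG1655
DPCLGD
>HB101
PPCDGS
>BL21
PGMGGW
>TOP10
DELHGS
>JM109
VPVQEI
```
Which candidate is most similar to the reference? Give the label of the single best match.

HB101

Hamming distances to reference — MG1655: 3; HB101: 1; BL21: 4; TOP10: 4; JM109: 5.
Smallest is HB101 with 1 mismatch.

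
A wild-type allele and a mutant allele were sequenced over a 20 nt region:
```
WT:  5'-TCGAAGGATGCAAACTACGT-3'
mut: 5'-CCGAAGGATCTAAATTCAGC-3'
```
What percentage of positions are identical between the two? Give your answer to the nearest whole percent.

65%

Mismatches at positions 1, 10, 11, 15, 17, 18, 20 (1-based): 7 of 20.
Identical positions: 13/20 = 65% → 65%.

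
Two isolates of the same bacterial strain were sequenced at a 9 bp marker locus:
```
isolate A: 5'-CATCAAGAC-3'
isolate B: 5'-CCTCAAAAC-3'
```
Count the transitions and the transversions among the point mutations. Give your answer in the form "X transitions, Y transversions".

1 transition, 1 transversion

Mismatches (1-based):
site 2: A→C (purine→pyrimidine, transversion)
site 7: G→A (purine→purine, transition)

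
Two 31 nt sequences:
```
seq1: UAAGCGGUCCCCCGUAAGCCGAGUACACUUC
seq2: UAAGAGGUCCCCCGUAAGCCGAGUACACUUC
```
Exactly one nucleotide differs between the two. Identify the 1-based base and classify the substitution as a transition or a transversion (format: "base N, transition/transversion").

The sequences differ only at base 5: C→A (pyrimidine→purine), a transversion.

base 5, transversion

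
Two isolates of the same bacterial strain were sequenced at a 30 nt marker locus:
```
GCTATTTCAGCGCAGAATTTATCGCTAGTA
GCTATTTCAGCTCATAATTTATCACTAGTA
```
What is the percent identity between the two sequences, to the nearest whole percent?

Mismatches at positions 12, 15, 24 (1-based): 3 of 30.
Identical positions: 27/30 = 90% → 90%.

90%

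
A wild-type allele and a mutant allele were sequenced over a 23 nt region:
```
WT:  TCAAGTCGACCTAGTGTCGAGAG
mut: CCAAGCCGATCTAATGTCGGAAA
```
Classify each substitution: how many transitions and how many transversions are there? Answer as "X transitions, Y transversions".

7 transitions, 0 transversions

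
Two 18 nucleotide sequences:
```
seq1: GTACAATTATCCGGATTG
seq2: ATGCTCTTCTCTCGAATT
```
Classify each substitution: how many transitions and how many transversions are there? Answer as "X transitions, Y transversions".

3 transitions, 6 transversions

Mismatches (1-based):
base 1: G→A (purine→purine, transition)
base 3: A→G (purine→purine, transition)
base 5: A→T (purine→pyrimidine, transversion)
base 6: A→C (purine→pyrimidine, transversion)
base 9: A→C (purine→pyrimidine, transversion)
base 12: C→T (pyrimidine→pyrimidine, transition)
base 13: G→C (purine→pyrimidine, transversion)
base 16: T→A (pyrimidine→purine, transversion)
base 18: G→T (purine→pyrimidine, transversion)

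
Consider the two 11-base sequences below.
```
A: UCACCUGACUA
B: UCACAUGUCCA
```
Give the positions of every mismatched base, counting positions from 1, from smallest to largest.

5, 8, 10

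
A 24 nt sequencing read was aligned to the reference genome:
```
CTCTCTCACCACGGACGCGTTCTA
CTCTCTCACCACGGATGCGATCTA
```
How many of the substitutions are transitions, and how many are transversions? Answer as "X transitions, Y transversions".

1 transition, 1 transversion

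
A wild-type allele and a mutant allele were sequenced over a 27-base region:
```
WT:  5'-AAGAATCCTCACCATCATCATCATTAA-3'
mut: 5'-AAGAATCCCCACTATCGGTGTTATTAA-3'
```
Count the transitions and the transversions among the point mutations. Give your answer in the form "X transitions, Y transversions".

6 transitions, 1 transversion

Mismatches (1-based):
position 9: T→C (pyrimidine→pyrimidine, transition)
position 13: C→T (pyrimidine→pyrimidine, transition)
position 17: A→G (purine→purine, transition)
position 18: T→G (pyrimidine→purine, transversion)
position 19: C→T (pyrimidine→pyrimidine, transition)
position 20: A→G (purine→purine, transition)
position 22: C→T (pyrimidine→pyrimidine, transition)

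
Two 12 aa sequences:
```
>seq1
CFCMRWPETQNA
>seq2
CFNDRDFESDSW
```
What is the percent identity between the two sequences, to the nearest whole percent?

Mismatches at positions 3, 4, 6, 7, 9, 10, 11, 12 (1-based): 8 of 12.
Identical positions: 4/12 = 33.33% → 33%.

33%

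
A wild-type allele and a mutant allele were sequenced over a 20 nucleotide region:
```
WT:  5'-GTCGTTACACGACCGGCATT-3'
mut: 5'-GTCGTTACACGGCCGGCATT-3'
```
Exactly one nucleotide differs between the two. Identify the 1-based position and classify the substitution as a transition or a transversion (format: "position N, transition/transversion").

The sequences differ only at position 12: A→G (purine→purine), a transition.

position 12, transition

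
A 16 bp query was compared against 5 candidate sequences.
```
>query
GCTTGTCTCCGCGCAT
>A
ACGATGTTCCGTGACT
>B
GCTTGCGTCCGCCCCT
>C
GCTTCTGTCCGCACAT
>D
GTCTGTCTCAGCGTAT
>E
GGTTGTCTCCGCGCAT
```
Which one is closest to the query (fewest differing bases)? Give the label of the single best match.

E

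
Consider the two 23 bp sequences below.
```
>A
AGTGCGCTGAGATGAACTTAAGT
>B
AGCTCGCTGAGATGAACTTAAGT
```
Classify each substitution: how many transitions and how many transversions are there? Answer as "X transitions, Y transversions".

Mismatches (1-based):
site 3: T→C (pyrimidine→pyrimidine, transition)
site 4: G→T (purine→pyrimidine, transversion)

1 transition, 1 transversion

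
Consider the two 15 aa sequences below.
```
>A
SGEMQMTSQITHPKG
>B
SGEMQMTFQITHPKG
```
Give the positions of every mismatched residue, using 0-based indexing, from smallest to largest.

7

Differences at position 7 (S→F).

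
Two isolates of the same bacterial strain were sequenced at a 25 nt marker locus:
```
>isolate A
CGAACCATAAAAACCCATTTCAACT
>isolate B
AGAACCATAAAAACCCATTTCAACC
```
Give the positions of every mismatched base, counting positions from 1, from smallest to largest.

Scanning 1-based: 1: C/A; 25: T/C.

1, 25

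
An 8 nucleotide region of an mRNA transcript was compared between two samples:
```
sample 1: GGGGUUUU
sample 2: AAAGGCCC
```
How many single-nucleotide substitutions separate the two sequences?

7

Comparing position by position, 7 bases differ: 1 (G/A), 2 (G/A), 3 (G/A), 5 (U/G), 6 (U/C), 7 (U/C), 8 (U/C).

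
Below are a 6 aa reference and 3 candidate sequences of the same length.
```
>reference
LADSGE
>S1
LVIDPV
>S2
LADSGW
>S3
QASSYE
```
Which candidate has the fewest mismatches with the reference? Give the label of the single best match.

S2

Hamming distances to reference — S1: 5; S2: 1; S3: 3.
Smallest is S2 with 1 mismatch.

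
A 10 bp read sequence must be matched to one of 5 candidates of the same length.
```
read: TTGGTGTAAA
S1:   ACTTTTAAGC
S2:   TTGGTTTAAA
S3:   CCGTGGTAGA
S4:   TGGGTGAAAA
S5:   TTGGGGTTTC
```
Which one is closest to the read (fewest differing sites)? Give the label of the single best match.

S1 differs at 8 sites; S2 differs at 1 site; S3 differs at 5 sites; S4 differs at 2 sites; S5 differs at 4 sites. The closest is S2.

S2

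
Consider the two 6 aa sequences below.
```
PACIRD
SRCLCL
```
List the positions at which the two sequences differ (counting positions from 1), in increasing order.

Scanning 1-based: 1: P/S; 2: A/R; 4: I/L; 5: R/C; 6: D/L.

1, 2, 4, 5, 6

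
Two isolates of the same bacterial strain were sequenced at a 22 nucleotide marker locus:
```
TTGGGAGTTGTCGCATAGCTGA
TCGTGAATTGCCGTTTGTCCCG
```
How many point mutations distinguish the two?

11

Comparing position by position, 11 bases differ: 2 (T/C), 4 (G/T), 7 (G/A), 11 (T/C), 14 (C/T), 15 (A/T), 17 (A/G), 18 (G/T), 20 (T/C), 21 (G/C), 22 (A/G).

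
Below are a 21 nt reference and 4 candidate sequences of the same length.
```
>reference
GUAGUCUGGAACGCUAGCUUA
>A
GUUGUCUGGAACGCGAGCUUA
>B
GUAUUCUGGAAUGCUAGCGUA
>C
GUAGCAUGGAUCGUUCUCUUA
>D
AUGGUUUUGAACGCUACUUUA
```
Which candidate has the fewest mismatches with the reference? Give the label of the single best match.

Hamming distances to reference — A: 2; B: 3; C: 6; D: 6.
Smallest is A with 2 mismatches.

A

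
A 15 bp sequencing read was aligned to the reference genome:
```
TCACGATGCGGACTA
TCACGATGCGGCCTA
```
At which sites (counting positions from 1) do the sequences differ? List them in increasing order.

12

Differences at site 12 (A→C).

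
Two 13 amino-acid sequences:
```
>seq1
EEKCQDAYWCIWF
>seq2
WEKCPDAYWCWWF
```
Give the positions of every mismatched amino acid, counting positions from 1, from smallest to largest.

1, 5, 11

Scanning 1-based: 1: E/W; 5: Q/P; 11: I/W.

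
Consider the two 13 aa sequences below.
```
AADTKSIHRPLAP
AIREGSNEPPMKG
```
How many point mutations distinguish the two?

10

The sequences differ at positions 2, 3, 4, 5, 7, 8, 9, 11, 12, 13 (1-based) — 10 in total.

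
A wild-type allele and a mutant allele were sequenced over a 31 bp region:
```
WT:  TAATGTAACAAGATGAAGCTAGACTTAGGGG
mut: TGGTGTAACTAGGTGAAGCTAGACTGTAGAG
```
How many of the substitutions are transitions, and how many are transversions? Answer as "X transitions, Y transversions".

5 transitions, 3 transversions

Transitions (purine↔purine or pyrimidine↔pyrimidine): 2 A→G, 3 A→G, 13 A→G, 28 G→A, 30 G→A.
Transversions (purine↔pyrimidine): 10 A→T, 26 T→G, 27 A→T.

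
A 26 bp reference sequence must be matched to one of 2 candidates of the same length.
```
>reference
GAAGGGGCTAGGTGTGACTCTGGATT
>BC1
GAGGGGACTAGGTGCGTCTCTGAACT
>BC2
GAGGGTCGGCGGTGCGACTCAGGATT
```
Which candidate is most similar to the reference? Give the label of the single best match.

BC1 differs at 6 positions; BC2 differs at 8 positions. The closest is BC1.

BC1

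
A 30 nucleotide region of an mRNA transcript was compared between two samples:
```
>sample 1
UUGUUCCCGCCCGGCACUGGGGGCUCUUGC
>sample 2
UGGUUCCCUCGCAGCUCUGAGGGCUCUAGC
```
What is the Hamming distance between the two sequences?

7

Mismatches (1-based): site 2: U→G; site 9: G→U; site 11: C→G; site 13: G→A; site 16: A→U; site 20: G→A; site 28: U→A.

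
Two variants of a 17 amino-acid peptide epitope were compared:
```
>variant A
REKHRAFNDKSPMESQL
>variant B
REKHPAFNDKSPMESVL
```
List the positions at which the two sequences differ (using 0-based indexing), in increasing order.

4, 15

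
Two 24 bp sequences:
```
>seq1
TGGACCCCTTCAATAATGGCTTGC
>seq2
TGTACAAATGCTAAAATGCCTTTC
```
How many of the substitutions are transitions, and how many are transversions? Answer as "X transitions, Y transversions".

0 transitions, 9 transversions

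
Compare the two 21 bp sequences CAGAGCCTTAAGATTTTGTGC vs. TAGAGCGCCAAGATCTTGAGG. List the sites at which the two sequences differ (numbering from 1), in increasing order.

1, 7, 8, 9, 15, 19, 21

Scanning 1-based: 1: C/T; 7: C/G; 8: T/C; 9: T/C; 15: T/C; 19: T/A; 21: C/G.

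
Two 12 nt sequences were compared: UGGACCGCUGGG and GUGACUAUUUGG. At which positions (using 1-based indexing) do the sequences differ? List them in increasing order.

Scanning 1-based: 1: U/G; 2: G/U; 6: C/U; 7: G/A; 8: C/U; 10: G/U.

1, 2, 6, 7, 8, 10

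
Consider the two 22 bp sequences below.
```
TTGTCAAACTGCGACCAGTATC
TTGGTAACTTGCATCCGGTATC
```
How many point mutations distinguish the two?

7

Mismatches (1-based): site 4: T→G; site 5: C→T; site 8: A→C; site 9: C→T; site 13: G→A; site 14: A→T; site 17: A→G.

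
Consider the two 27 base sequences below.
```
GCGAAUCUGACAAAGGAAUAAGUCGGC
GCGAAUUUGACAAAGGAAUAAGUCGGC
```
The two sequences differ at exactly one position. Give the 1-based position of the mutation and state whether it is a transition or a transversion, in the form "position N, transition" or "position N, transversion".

position 7, transition

Position 7 changes C→U. C is a pyrimidine and U is a pyrimidine, so this is a transition.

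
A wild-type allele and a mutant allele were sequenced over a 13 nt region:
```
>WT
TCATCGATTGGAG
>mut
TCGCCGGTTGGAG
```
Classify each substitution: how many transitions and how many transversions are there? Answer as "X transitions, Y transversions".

3 transitions, 0 transversions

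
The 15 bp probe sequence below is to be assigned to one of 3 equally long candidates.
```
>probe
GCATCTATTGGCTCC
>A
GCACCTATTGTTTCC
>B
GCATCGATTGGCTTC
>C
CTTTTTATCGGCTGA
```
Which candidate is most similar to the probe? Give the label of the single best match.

B

Hamming distances to probe — A: 3; B: 2; C: 7.
Smallest is B with 2 mismatches.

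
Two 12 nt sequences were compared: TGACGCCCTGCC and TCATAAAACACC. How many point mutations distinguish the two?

8

The sequences differ at bases 2, 4, 5, 6, 7, 8, 9, 10 (1-based) — 8 in total.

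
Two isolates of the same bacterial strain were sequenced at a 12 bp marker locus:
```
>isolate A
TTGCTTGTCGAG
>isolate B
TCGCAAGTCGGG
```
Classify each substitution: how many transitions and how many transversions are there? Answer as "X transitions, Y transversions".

2 transitions, 2 transversions

Mismatches (1-based):
site 2: T→C (pyrimidine→pyrimidine, transition)
site 5: T→A (pyrimidine→purine, transversion)
site 6: T→A (pyrimidine→purine, transversion)
site 11: A→G (purine→purine, transition)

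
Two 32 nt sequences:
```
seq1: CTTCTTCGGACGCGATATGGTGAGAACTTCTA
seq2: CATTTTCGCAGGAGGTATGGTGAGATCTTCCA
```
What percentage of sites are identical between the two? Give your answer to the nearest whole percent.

8 positions differ (2, 4, 9, 11, 13, 15, 26, 31), so 24 of 32 match: 24/32 = 75%.

75%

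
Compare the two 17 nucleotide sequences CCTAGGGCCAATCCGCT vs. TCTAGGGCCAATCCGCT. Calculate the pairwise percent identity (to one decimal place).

Mismatch at position 1 (1-based): 1 of 17.
Identical positions: 16/17 = 94.12% → 94.1%.

94.1%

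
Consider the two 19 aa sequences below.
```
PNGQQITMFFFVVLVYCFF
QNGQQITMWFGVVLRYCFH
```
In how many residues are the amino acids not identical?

5

Comparing position by position, 5 residues differ: 1 (P/Q), 9 (F/W), 11 (F/G), 15 (V/R), 19 (F/H).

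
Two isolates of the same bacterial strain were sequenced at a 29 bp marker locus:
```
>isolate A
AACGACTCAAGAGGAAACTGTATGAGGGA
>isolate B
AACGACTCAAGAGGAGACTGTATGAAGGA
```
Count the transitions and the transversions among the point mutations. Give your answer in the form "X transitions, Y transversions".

Mismatches (1-based):
site 16: A→G (purine→purine, transition)
site 26: G→A (purine→purine, transition)

2 transitions, 0 transversions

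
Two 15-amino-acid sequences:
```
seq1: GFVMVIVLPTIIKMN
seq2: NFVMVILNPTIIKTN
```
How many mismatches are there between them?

The sequences differ at residues 1, 7, 8, 14 (1-based) — 4 in total.

4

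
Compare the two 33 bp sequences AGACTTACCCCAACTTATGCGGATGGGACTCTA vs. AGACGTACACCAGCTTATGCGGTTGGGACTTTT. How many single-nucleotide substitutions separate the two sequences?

6

Mismatches (1-based): position 5: T→G; position 9: C→A; position 13: A→G; position 23: A→T; position 31: C→T; position 33: A→T.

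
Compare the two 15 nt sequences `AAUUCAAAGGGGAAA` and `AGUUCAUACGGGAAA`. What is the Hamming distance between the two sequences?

3

Comparing position by position, 3 sites differ: 2 (A/G), 7 (A/U), 9 (G/C).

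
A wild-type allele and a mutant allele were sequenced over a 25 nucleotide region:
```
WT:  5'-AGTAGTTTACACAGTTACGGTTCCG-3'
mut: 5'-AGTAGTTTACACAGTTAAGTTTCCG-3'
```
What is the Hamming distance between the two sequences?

The sequences differ at sites 18, 20 (1-based) — 2 in total.

2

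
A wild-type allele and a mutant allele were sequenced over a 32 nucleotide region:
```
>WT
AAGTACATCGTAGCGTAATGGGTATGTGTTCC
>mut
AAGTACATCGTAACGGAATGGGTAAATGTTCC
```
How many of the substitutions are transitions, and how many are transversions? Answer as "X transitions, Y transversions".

Transitions (purine↔purine or pyrimidine↔pyrimidine): 13 G→A, 26 G→A.
Transversions (purine↔pyrimidine): 16 T→G, 25 T→A.

2 transitions, 2 transversions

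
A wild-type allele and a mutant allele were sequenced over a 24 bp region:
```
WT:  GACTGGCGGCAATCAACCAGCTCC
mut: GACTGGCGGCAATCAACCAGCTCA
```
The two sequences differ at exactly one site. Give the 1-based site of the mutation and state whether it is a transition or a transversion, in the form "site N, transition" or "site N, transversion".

Site 24 changes C→A. C is a pyrimidine and A is a purine, so this is a transversion.

site 24, transversion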